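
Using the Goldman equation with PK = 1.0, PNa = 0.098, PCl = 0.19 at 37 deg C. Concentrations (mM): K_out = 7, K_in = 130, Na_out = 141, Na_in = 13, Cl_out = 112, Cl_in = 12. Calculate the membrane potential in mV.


Vm = (RT/F)*ln((PK*Ko + PNa*Nao + PCl*Cli)/(PK*Ki + PNa*Nai + PCl*Clo))
Numer = 23.098, Denom = 152.554
Vm = -50.45 mV


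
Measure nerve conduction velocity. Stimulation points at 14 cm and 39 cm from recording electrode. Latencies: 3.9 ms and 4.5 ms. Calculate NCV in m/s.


Distance = (39 - 14) / 100 = 0.25 m
dt = (4.5 - 3.9) / 1000 = 6.0000e-04 s
NCV = dist / dt = 416.7 m/s


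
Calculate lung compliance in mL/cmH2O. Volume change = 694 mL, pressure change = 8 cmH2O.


C = dV / dP
C = 694 / 8
C = 86.75 mL/cmH2O


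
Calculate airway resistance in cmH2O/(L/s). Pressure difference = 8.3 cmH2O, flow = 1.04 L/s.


R = dP / flow
R = 8.3 / 1.04
R = 7.981 cmH2O/(L/s)


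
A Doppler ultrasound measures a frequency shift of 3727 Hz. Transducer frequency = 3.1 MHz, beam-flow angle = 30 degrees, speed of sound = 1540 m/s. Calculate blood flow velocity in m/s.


v = fd * c / (2 * f0 * cos(theta))
v = 3727 * 1540 / (2 * 3.1000e+06 * cos(30))
v = 1.069 m/s


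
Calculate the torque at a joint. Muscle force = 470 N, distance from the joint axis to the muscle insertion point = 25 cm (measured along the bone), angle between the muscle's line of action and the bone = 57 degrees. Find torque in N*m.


Torque = F * d * sin(theta)   (moment arm = d*sin(theta))
d = 25 cm = 0.25 m
Torque = 470 * 0.25 * sin(57)
Torque = 98.54 N*m


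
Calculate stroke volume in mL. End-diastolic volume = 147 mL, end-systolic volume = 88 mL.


SV = EDV - ESV
SV = 147 - 88
SV = 59 mL


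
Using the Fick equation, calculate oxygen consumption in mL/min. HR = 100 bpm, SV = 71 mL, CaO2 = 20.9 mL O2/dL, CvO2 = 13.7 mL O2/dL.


CO = HR*SV = 100*71/1000 = 7.1 L/min
a-v O2 diff = 20.9 - 13.7 = 7.2 mL/dL
VO2 = CO * (CaO2-CvO2) * 10 dL/L
VO2 = 7.1 * 7.2 * 10
VO2 = 511.2 mL/min


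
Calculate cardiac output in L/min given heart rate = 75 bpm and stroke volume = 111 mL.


CO = HR * SV
CO = 75 * 111 / 1000
CO = 8.325 L/min


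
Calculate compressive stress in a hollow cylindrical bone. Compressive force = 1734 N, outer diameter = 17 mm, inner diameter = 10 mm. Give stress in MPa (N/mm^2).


A = pi*(r_o^2 - r_i^2)
r_o = 8.5 mm, r_i = 5 mm
A = 148.44 mm^2
sigma = F/A = 1734 / 148.44
sigma = 11.68 MPa


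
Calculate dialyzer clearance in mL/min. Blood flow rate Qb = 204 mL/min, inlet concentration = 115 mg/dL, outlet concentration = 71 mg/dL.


K = Qb * (Cb_in - Cb_out) / Cb_in
K = 204 * (115 - 71) / 115
K = 78.05 mL/min


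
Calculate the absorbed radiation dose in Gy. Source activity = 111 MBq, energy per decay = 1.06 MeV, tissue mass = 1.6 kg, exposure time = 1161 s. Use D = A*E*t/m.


A = 111 MBq = 1.1100e+08 Bq
E = 1.06 MeV = 1.69812e-13 J
D = A*E*t/m = 1.1100e+08*1.69812e-13*1161/1.6
D = 0.01368 Gy


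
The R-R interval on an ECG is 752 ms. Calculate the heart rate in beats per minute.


HR = 60 / RR_interval(s)
RR = 752 ms = 0.752 s
HR = 60 / 0.752 = 79.79 bpm


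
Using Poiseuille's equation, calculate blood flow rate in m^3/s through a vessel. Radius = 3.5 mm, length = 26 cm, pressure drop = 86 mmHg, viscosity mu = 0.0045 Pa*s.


Q = pi*r^4*dP / (8*mu*L)
r = 0.0035 m, L = 0.26 m
dP = 86 mmHg = 11465.692 Pa
Q = 5.7749e-04 m^3/s


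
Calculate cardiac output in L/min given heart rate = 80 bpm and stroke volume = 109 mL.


CO = HR * SV
CO = 80 * 109 / 1000
CO = 8.72 L/min


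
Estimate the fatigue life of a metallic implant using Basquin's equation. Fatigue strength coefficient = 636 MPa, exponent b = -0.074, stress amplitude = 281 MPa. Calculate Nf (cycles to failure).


sigma_a = sigma_f' * (2Nf)^b
2Nf = (sigma_a/sigma_f')^(1/b)
2Nf = (281/636)^(1/-0.074)
2Nf = 62219.952
Nf = 3.111e+04


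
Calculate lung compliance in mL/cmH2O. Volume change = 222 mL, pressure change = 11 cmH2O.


C = dV / dP
C = 222 / 11
C = 20.18 mL/cmH2O


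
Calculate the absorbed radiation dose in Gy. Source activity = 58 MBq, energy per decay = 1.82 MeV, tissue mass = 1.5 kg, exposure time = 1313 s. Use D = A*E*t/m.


A = 58 MBq = 5.8000e+07 Bq
E = 1.82 MeV = 2.91564e-13 J
D = A*E*t/m = 5.8000e+07*2.91564e-13*1313/1.5
D = 0.0148 Gy


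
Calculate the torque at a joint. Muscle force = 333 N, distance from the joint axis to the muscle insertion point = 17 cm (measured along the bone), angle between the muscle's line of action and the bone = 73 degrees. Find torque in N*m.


Torque = F * d * sin(theta)   (moment arm = d*sin(theta))
d = 17 cm = 0.17 m
Torque = 333 * 0.17 * sin(73)
Torque = 54.14 N*m


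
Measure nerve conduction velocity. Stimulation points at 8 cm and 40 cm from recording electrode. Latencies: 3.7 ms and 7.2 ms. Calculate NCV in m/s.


Distance = (40 - 8) / 100 = 0.32 m
dt = (7.2 - 3.7) / 1000 = 0.0035 s
NCV = dist / dt = 91.43 m/s


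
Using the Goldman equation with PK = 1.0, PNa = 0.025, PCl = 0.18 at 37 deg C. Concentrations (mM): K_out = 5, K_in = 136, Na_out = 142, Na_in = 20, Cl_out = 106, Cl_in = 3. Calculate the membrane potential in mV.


Vm = (RT/F)*ln((PK*Ko + PNa*Nao + PCl*Cli)/(PK*Ki + PNa*Nai + PCl*Clo))
Numer = 9.09, Denom = 155.58
Vm = -75.9 mV


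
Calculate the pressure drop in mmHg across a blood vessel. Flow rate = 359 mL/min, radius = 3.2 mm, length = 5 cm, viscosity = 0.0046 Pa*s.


dP = 8*mu*L*Q / (pi*r^4)
Q = 359 mL/min = 5.98333e-06 m^3/s
dP = 33.4203 Pa = 33.4203 / 133.322 mmHg = 0.2507 mmHg


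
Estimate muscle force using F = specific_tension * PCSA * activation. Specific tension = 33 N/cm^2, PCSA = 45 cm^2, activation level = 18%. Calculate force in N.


F = sigma * PCSA * activation
F = 33 * 45 * 0.18
F = 267.3 N


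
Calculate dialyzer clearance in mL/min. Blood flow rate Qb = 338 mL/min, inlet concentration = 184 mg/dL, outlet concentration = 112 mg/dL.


K = Qb * (Cb_in - Cb_out) / Cb_in
K = 338 * (184 - 112) / 184
K = 132.3 mL/min


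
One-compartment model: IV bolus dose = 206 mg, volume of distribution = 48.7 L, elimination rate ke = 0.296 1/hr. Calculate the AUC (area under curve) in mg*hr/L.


C0 = Dose/Vd = 206/48.7 = 4.22998 mg/L
AUC = C0/ke = 4.22998/0.296
AUC = 14.29 mg*hr/L


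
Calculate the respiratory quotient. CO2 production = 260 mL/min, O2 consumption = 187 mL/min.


RQ = VCO2 / VO2
RQ = 260 / 187
RQ = 1.39


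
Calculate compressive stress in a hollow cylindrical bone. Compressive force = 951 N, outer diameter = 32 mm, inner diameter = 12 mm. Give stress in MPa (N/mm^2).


A = pi*(r_o^2 - r_i^2)
r_o = 16 mm, r_i = 6 mm
A = 691.15 mm^2
sigma = F/A = 951 / 691.15
sigma = 1.376 MPa


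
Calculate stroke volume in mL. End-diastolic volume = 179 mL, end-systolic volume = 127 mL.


SV = EDV - ESV
SV = 179 - 127
SV = 52 mL


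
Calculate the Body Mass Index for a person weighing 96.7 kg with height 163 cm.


BMI = weight / height^2
height = 163 cm = 1.63 m
BMI = 96.7 / 1.63^2
BMI = 36.4 kg/m^2


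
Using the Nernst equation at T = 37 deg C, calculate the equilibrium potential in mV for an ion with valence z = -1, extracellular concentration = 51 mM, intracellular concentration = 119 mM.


E = (RT/(zF)) * ln(C_out/C_in)
T = 37 + 273.15 = 310.15 K
E = (8.314 * 310.15 / (-1 * 96485)) * ln(51/119)
E = 22.64 mV


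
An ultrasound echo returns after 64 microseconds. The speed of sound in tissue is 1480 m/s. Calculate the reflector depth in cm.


depth = c * t / 2
t = 64 us = 6.4000e-05 s
depth = 1480 * 6.4000e-05 / 2
depth = 0.04736 m = 4.736 cm


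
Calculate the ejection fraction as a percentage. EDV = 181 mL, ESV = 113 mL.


SV = EDV - ESV = 181 - 113 = 68 mL
EF = SV/EDV * 100 = 68/181 * 100
EF = 37.57%


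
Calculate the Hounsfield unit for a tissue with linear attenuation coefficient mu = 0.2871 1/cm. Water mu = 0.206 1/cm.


HU = ((mu_tissue - mu_water) / mu_water) * 1000
HU = ((0.2871 - 0.206) / 0.206) * 1000
HU = 393.7


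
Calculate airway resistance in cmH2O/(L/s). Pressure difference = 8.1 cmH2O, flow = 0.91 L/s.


R = dP / flow
R = 8.1 / 0.91
R = 8.901 cmH2O/(L/s)


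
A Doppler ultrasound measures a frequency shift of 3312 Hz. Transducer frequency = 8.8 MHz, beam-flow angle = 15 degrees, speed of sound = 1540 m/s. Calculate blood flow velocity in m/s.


v = fd * c / (2 * f0 * cos(theta))
v = 3312 * 1540 / (2 * 8.8000e+06 * cos(15))
v = 0.3 m/s


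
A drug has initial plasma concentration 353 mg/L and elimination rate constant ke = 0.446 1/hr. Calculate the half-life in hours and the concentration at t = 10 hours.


t_half = ln(2) / ke = 0.693147 / 0.446 = 1.554 hr
C(t) = C0 * exp(-ke*t) = 353 * exp(-0.446*10)
C(10) = 4.082 mg/L


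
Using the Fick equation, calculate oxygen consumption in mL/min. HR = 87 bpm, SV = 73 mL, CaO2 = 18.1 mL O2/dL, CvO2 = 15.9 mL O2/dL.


CO = HR*SV = 87*73/1000 = 6.351 L/min
a-v O2 diff = 18.1 - 15.9 = 2.2 mL/dL
VO2 = CO * (CaO2-CvO2) * 10 dL/L
VO2 = 6.351 * 2.2 * 10
VO2 = 139.7 mL/min


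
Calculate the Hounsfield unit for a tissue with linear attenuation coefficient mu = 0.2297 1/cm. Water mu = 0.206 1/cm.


HU = ((mu_tissue - mu_water) / mu_water) * 1000
HU = ((0.2297 - 0.206) / 0.206) * 1000
HU = 115


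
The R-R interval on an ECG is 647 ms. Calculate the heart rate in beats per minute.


HR = 60 / RR_interval(s)
RR = 647 ms = 0.647 s
HR = 60 / 0.647 = 92.74 bpm


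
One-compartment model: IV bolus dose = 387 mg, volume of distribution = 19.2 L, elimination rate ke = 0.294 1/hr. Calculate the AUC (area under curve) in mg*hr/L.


C0 = Dose/Vd = 387/19.2 = 20.1562 mg/L
AUC = C0/ke = 20.1562/0.294
AUC = 68.56 mg*hr/L


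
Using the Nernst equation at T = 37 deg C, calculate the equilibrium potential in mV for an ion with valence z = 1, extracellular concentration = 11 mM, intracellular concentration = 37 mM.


E = (RT/(zF)) * ln(C_out/C_in)
T = 37 + 273.15 = 310.15 K
E = (8.314 * 310.15 / (1 * 96485)) * ln(11/37)
E = -32.42 mV


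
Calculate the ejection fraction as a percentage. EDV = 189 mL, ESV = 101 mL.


SV = EDV - ESV = 189 - 101 = 88 mL
EF = SV/EDV * 100 = 88/189 * 100
EF = 46.56%


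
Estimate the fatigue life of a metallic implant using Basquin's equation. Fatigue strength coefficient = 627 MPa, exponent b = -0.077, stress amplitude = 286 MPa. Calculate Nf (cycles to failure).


sigma_a = sigma_f' * (2Nf)^b
2Nf = (sigma_a/sigma_f')^(1/b)
2Nf = (286/627)^(1/-0.077)
2Nf = 26748.061
Nf = 1.337e+04


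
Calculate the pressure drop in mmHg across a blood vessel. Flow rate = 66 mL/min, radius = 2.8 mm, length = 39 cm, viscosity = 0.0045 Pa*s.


dP = 8*mu*L*Q / (pi*r^4)
Q = 66 mL/min = 1.1e-06 m^3/s
dP = 79.9793 Pa = 79.9793 / 133.322 mmHg = 0.5999 mmHg


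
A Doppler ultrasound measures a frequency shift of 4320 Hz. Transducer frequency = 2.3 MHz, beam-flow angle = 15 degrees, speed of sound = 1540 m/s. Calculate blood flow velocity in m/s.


v = fd * c / (2 * f0 * cos(theta))
v = 4320 * 1540 / (2 * 2.3000e+06 * cos(15))
v = 1.497 m/s


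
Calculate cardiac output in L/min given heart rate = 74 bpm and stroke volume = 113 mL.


CO = HR * SV
CO = 74 * 113 / 1000
CO = 8.362 L/min


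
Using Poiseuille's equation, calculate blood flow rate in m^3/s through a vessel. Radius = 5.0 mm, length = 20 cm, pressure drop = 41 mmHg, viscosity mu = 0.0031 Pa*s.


Q = pi*r^4*dP / (8*mu*L)
r = 0.005 m, L = 0.2 m
dP = 41 mmHg = 5466.202 Pa
Q = 0.002164 m^3/s


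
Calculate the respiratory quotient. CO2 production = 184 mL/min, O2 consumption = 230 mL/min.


RQ = VCO2 / VO2
RQ = 184 / 230
RQ = 0.8


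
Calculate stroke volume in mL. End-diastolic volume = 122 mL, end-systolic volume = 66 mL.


SV = EDV - ESV
SV = 122 - 66
SV = 56 mL


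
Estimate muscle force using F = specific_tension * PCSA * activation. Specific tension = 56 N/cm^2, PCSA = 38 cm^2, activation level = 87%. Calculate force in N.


F = sigma * PCSA * activation
F = 56 * 38 * 0.87
F = 1851 N


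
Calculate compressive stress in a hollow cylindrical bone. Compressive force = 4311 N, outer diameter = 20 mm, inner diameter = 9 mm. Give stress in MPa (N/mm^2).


A = pi*(r_o^2 - r_i^2)
r_o = 10 mm, r_i = 4.5 mm
A = 250.542 mm^2
sigma = F/A = 4311 / 250.542
sigma = 17.21 MPa


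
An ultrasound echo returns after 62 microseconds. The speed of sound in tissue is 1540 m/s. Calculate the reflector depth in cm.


depth = c * t / 2
t = 62 us = 6.2000e-05 s
depth = 1540 * 6.2000e-05 / 2
depth = 0.04774 m = 4.774 cm


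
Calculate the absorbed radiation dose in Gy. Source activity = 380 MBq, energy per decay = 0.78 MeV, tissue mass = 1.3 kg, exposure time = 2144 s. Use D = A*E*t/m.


A = 380 MBq = 3.8000e+08 Bq
E = 0.78 MeV = 1.24956e-13 J
D = A*E*t/m = 3.8000e+08*1.24956e-13*2144/1.3
D = 0.07831 Gy


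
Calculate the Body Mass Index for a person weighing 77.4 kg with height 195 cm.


BMI = weight / height^2
height = 195 cm = 1.95 m
BMI = 77.4 / 1.95^2
BMI = 20.36 kg/m^2


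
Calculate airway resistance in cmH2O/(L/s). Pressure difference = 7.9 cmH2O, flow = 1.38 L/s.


R = dP / flow
R = 7.9 / 1.38
R = 5.725 cmH2O/(L/s)


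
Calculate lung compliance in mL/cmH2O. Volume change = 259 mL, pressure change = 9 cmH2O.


C = dV / dP
C = 259 / 9
C = 28.78 mL/cmH2O


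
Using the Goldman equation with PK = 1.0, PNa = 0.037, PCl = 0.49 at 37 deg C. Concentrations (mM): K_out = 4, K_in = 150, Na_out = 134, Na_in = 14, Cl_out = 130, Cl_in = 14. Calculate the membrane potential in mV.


Vm = (RT/F)*ln((PK*Ko + PNa*Nao + PCl*Cli)/(PK*Ki + PNa*Nai + PCl*Clo))
Numer = 15.818, Denom = 214.218
Vm = -69.64 mV


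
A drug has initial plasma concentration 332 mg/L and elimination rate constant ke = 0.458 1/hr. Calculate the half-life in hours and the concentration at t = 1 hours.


t_half = ln(2) / ke = 0.693147 / 0.458 = 1.513 hr
C(t) = C0 * exp(-ke*t) = 332 * exp(-0.458*1)
C(1) = 210 mg/L


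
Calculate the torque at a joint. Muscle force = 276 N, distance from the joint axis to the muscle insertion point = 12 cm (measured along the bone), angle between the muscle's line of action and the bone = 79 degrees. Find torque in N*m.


Torque = F * d * sin(theta)   (moment arm = d*sin(theta))
d = 12 cm = 0.12 m
Torque = 276 * 0.12 * sin(79)
Torque = 32.51 N*m


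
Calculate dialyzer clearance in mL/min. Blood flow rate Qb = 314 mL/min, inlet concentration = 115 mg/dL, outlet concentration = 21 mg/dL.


K = Qb * (Cb_in - Cb_out) / Cb_in
K = 314 * (115 - 21) / 115
K = 256.7 mL/min


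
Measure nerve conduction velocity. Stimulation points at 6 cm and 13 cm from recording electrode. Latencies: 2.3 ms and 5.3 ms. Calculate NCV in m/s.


Distance = (13 - 6) / 100 = 0.07 m
dt = (5.3 - 2.3) / 1000 = 0.003 s
NCV = dist / dt = 23.33 m/s


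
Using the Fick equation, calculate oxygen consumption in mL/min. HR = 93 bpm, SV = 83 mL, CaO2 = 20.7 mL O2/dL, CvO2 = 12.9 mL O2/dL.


CO = HR*SV = 93*83/1000 = 7.719 L/min
a-v O2 diff = 20.7 - 12.9 = 7.8 mL/dL
VO2 = CO * (CaO2-CvO2) * 10 dL/L
VO2 = 7.719 * 7.8 * 10
VO2 = 602.1 mL/min


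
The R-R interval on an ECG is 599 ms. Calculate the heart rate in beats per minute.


HR = 60 / RR_interval(s)
RR = 599 ms = 0.599 s
HR = 60 / 0.599 = 100.2 bpm


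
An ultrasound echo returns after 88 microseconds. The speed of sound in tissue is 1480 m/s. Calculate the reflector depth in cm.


depth = c * t / 2
t = 88 us = 8.8000e-05 s
depth = 1480 * 8.8000e-05 / 2
depth = 0.06512 m = 6.512 cm


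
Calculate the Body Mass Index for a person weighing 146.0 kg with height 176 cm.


BMI = weight / height^2
height = 176 cm = 1.76 m
BMI = 146.0 / 1.76^2
BMI = 47.13 kg/m^2


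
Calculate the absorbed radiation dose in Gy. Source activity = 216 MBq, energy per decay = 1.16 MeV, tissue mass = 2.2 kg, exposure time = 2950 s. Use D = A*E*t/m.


A = 216 MBq = 2.1600e+08 Bq
E = 1.16 MeV = 1.85832e-13 J
D = A*E*t/m = 2.1600e+08*1.85832e-13*2950/2.2
D = 0.05382 Gy


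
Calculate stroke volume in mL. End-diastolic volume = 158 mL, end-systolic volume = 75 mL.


SV = EDV - ESV
SV = 158 - 75
SV = 83 mL


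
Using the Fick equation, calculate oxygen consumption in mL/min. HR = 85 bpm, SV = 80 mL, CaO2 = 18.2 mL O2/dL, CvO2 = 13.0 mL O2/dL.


CO = HR*SV = 85*80/1000 = 6.8 L/min
a-v O2 diff = 18.2 - 13.0 = 5.2 mL/dL
VO2 = CO * (CaO2-CvO2) * 10 dL/L
VO2 = 6.8 * 5.2 * 10
VO2 = 353.6 mL/min


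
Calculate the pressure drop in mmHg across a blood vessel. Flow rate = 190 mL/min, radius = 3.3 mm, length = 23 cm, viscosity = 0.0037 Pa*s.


dP = 8*mu*L*Q / (pi*r^4)
Q = 190 mL/min = 3.16667e-06 m^3/s
dP = 57.8651 Pa = 57.8651 / 133.322 mmHg = 0.434 mmHg


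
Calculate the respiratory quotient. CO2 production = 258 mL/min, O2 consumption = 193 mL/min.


RQ = VCO2 / VO2
RQ = 258 / 193
RQ = 1.337


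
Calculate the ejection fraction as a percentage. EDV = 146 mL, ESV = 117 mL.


SV = EDV - ESV = 146 - 117 = 29 mL
EF = SV/EDV * 100 = 29/146 * 100
EF = 19.86%


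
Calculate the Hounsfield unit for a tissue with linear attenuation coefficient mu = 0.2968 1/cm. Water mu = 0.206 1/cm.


HU = ((mu_tissue - mu_water) / mu_water) * 1000
HU = ((0.2968 - 0.206) / 0.206) * 1000
HU = 440.8


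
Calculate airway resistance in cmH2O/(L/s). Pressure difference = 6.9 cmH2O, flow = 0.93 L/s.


R = dP / flow
R = 6.9 / 0.93
R = 7.419 cmH2O/(L/s)


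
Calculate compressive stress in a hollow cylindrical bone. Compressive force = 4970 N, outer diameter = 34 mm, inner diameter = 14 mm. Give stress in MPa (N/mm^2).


A = pi*(r_o^2 - r_i^2)
r_o = 17 mm, r_i = 7 mm
A = 753.982 mm^2
sigma = F/A = 4970 / 753.982
sigma = 6.592 MPa


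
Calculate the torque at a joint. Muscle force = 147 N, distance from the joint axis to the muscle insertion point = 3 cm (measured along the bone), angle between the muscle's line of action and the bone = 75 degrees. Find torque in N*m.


Torque = F * d * sin(theta)   (moment arm = d*sin(theta))
d = 3 cm = 0.03 m
Torque = 147 * 0.03 * sin(75)
Torque = 4.26 N*m


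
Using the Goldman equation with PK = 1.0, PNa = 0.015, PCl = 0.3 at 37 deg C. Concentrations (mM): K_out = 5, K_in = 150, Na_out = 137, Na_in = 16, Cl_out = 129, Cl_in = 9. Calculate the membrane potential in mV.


Vm = (RT/F)*ln((PK*Ko + PNa*Nao + PCl*Cli)/(PK*Ki + PNa*Nai + PCl*Clo))
Numer = 9.755, Denom = 188.94
Vm = -79.2 mV


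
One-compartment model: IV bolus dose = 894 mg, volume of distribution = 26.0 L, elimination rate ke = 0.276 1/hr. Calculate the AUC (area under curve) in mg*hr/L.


C0 = Dose/Vd = 894/26.0 = 34.3846 mg/L
AUC = C0/ke = 34.3846/0.276
AUC = 124.6 mg*hr/L


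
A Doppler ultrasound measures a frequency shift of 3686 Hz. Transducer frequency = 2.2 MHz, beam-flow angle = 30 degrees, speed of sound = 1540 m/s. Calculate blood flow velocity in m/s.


v = fd * c / (2 * f0 * cos(theta))
v = 3686 * 1540 / (2 * 2.2000e+06 * cos(30))
v = 1.49 m/s


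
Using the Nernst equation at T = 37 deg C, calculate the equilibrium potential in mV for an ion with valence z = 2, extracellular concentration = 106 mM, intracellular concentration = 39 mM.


E = (RT/(zF)) * ln(C_out/C_in)
T = 37 + 273.15 = 310.15 K
E = (8.314 * 310.15 / (2 * 96485)) * ln(106/39)
E = 13.36 mV


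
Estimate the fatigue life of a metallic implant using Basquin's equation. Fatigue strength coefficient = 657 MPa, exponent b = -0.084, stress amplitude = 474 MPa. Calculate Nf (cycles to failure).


sigma_a = sigma_f' * (2Nf)^b
2Nf = (sigma_a/sigma_f')^(1/b)
2Nf = (474/657)^(1/-0.084)
2Nf = 48.746205
Nf = 24.37


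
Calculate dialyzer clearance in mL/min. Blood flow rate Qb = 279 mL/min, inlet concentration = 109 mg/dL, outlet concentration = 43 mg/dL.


K = Qb * (Cb_in - Cb_out) / Cb_in
K = 279 * (109 - 43) / 109
K = 168.9 mL/min


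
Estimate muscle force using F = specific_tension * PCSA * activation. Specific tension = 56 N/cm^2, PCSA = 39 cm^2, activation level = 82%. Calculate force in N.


F = sigma * PCSA * activation
F = 56 * 39 * 0.82
F = 1791 N


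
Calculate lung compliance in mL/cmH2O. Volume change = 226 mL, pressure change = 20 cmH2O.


C = dV / dP
C = 226 / 20
C = 11.3 mL/cmH2O


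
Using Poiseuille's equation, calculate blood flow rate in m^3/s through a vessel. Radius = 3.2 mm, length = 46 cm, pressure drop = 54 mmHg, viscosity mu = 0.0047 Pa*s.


Q = pi*r^4*dP / (8*mu*L)
r = 0.0032 m, L = 0.46 m
dP = 54 mmHg = 7199.388 Pa
Q = 1.3712e-04 m^3/s


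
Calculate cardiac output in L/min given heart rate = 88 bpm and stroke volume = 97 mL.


CO = HR * SV
CO = 88 * 97 / 1000
CO = 8.536 L/min


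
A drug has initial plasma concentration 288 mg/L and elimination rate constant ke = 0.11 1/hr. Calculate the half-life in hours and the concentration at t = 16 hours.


t_half = ln(2) / ke = 0.693147 / 0.11 = 6.301 hr
C(t) = C0 * exp(-ke*t) = 288 * exp(-0.11*16)
C(16) = 49.55 mg/L


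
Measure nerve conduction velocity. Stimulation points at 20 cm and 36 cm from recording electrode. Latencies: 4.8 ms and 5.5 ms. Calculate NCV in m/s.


Distance = (36 - 20) / 100 = 0.16 m
dt = (5.5 - 4.8) / 1000 = 7.0000e-04 s
NCV = dist / dt = 228.6 m/s


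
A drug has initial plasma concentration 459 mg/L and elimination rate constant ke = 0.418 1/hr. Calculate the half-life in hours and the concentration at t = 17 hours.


t_half = ln(2) / ke = 0.693147 / 0.418 = 1.658 hr
C(t) = C0 * exp(-ke*t) = 459 * exp(-0.418*17)
C(17) = 0.3765 mg/L


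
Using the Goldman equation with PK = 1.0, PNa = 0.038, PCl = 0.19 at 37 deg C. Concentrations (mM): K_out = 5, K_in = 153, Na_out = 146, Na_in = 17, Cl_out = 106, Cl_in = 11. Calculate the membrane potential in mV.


Vm = (RT/F)*ln((PK*Ko + PNa*Nao + PCl*Cli)/(PK*Ki + PNa*Nai + PCl*Clo))
Numer = 12.638, Denom = 173.786
Vm = -70.05 mV


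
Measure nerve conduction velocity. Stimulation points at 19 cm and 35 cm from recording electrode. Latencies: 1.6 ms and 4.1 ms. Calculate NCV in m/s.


Distance = (35 - 19) / 100 = 0.16 m
dt = (4.1 - 1.6) / 1000 = 0.0025 s
NCV = dist / dt = 64 m/s


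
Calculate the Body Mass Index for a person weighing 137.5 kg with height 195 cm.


BMI = weight / height^2
height = 195 cm = 1.95 m
BMI = 137.5 / 1.95^2
BMI = 36.16 kg/m^2


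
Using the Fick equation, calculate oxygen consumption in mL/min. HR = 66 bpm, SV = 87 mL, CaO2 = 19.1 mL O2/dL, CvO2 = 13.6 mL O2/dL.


CO = HR*SV = 66*87/1000 = 5.742 L/min
a-v O2 diff = 19.1 - 13.6 = 5.5 mL/dL
VO2 = CO * (CaO2-CvO2) * 10 dL/L
VO2 = 5.742 * 5.5 * 10
VO2 = 315.8 mL/min


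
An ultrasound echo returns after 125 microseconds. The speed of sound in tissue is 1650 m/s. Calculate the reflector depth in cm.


depth = c * t / 2
t = 125 us = 1.2500e-04 s
depth = 1650 * 1.2500e-04 / 2
depth = 0.103125 m = 10.3125 cm


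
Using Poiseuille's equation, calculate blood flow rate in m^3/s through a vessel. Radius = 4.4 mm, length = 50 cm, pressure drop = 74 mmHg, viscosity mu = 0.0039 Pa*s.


Q = pi*r^4*dP / (8*mu*L)
r = 0.0044 m, L = 0.5 m
dP = 74 mmHg = 9865.828 Pa
Q = 7.4468e-04 m^3/s


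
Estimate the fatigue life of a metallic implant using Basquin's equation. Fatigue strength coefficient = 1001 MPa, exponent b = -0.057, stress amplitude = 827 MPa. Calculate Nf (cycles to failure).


sigma_a = sigma_f' * (2Nf)^b
2Nf = (sigma_a/sigma_f')^(1/b)
2Nf = (827/1001)^(1/-0.057)
2Nf = 28.502776
Nf = 14.25


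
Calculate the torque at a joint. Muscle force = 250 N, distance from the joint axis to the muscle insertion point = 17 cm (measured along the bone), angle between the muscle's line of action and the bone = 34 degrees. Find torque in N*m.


Torque = F * d * sin(theta)   (moment arm = d*sin(theta))
d = 17 cm = 0.17 m
Torque = 250 * 0.17 * sin(34)
Torque = 23.77 N*m


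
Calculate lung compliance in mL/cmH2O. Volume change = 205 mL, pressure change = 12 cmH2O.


C = dV / dP
C = 205 / 12
C = 17.08 mL/cmH2O


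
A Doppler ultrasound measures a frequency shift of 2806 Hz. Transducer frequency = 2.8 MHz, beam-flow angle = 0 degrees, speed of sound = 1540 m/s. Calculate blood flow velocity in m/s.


v = fd * c / (2 * f0 * cos(theta))
v = 2806 * 1540 / (2 * 2.8000e+06 * cos(0))
v = 0.7716 m/s


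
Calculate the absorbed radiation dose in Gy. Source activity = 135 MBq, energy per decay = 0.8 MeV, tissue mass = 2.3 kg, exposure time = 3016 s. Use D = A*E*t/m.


A = 135 MBq = 1.3500e+08 Bq
E = 0.8 MeV = 1.2816e-13 J
D = A*E*t/m = 1.3500e+08*1.2816e-13*3016/2.3
D = 0.02269 Gy


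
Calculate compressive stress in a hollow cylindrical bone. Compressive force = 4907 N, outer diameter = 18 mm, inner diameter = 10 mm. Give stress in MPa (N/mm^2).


A = pi*(r_o^2 - r_i^2)
r_o = 9 mm, r_i = 5 mm
A = 175.929 mm^2
sigma = F/A = 4907 / 175.929
sigma = 27.89 MPa


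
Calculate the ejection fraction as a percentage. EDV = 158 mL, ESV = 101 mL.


SV = EDV - ESV = 158 - 101 = 57 mL
EF = SV/EDV * 100 = 57/158 * 100
EF = 36.08%


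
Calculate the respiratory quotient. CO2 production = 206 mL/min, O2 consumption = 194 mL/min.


RQ = VCO2 / VO2
RQ = 206 / 194
RQ = 1.062


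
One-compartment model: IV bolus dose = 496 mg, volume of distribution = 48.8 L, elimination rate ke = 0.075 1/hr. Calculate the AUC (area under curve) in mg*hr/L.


C0 = Dose/Vd = 496/48.8 = 10.1639 mg/L
AUC = C0/ke = 10.1639/0.075
AUC = 135.5 mg*hr/L


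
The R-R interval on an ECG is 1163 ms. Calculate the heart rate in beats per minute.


HR = 60 / RR_interval(s)
RR = 1163 ms = 1.163 s
HR = 60 / 1.163 = 51.59 bpm


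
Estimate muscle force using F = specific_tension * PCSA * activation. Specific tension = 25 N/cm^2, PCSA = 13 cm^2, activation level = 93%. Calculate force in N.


F = sigma * PCSA * activation
F = 25 * 13 * 0.93
F = 302.2 N


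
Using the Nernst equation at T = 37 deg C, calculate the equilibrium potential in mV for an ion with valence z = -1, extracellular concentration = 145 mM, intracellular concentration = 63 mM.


E = (RT/(zF)) * ln(C_out/C_in)
T = 37 + 273.15 = 310.15 K
E = (8.314 * 310.15 / (-1 * 96485)) * ln(145/63)
E = -22.28 mV


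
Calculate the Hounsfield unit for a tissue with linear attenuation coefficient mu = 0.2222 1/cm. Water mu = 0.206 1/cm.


HU = ((mu_tissue - mu_water) / mu_water) * 1000
HU = ((0.2222 - 0.206) / 0.206) * 1000
HU = 78.64


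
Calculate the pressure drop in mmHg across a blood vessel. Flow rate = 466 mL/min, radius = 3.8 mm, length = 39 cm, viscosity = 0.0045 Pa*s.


dP = 8*mu*L*Q / (pi*r^4)
Q = 466 mL/min = 7.76667e-06 m^3/s
dP = 166.463 Pa = 166.463 / 133.322 mmHg = 1.249 mmHg


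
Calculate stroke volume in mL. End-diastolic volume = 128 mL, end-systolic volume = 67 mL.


SV = EDV - ESV
SV = 128 - 67
SV = 61 mL


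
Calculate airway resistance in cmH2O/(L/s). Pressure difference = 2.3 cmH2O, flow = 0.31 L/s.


R = dP / flow
R = 2.3 / 0.31
R = 7.419 cmH2O/(L/s)


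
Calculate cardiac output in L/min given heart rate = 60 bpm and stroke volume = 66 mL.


CO = HR * SV
CO = 60 * 66 / 1000
CO = 3.96 L/min


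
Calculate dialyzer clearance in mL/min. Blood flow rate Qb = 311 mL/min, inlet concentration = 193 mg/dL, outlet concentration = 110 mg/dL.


K = Qb * (Cb_in - Cb_out) / Cb_in
K = 311 * (193 - 110) / 193
K = 133.7 mL/min


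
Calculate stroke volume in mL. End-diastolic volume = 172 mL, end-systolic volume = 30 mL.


SV = EDV - ESV
SV = 172 - 30
SV = 142 mL


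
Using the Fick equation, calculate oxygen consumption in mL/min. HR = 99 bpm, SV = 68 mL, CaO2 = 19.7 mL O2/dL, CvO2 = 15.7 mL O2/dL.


CO = HR*SV = 99*68/1000 = 6.732 L/min
a-v O2 diff = 19.7 - 15.7 = 4 mL/dL
VO2 = CO * (CaO2-CvO2) * 10 dL/L
VO2 = 6.732 * 4 * 10
VO2 = 269.3 mL/min


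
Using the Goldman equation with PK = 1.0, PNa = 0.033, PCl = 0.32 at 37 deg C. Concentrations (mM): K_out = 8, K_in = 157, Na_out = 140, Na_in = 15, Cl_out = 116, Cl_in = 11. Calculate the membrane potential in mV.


Vm = (RT/F)*ln((PK*Ko + PNa*Nao + PCl*Cli)/(PK*Ki + PNa*Nai + PCl*Clo))
Numer = 16.14, Denom = 194.615
Vm = -66.54 mV


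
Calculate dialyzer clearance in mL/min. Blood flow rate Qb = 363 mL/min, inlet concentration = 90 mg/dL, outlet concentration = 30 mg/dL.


K = Qb * (Cb_in - Cb_out) / Cb_in
K = 363 * (90 - 30) / 90
K = 242 mL/min


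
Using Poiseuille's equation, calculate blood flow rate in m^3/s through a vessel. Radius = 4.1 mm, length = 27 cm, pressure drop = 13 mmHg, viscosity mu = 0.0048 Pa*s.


Q = pi*r^4*dP / (8*mu*L)
r = 0.0041 m, L = 0.27 m
dP = 13 mmHg = 1733.186 Pa
Q = 1.4840e-04 m^3/s


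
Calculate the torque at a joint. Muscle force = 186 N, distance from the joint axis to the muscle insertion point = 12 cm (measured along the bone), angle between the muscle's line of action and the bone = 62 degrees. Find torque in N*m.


Torque = F * d * sin(theta)   (moment arm = d*sin(theta))
d = 12 cm = 0.12 m
Torque = 186 * 0.12 * sin(62)
Torque = 19.71 N*m


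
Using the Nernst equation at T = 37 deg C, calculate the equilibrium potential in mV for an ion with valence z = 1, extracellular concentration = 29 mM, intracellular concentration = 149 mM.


E = (RT/(zF)) * ln(C_out/C_in)
T = 37 + 273.15 = 310.15 K
E = (8.314 * 310.15 / (1 * 96485)) * ln(29/149)
E = -43.74 mV


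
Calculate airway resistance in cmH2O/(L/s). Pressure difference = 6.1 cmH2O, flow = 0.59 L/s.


R = dP / flow
R = 6.1 / 0.59
R = 10.34 cmH2O/(L/s)


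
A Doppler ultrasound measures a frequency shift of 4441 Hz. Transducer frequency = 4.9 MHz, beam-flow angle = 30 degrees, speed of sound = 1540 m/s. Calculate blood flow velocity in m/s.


v = fd * c / (2 * f0 * cos(theta))
v = 4441 * 1540 / (2 * 4.9000e+06 * cos(30))
v = 0.8058 m/s


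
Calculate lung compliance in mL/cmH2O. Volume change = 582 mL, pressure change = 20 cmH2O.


C = dV / dP
C = 582 / 20
C = 29.1 mL/cmH2O


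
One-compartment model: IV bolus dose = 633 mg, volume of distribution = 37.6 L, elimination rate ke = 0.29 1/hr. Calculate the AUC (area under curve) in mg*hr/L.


C0 = Dose/Vd = 633/37.6 = 16.8351 mg/L
AUC = C0/ke = 16.8351/0.29
AUC = 58.05 mg*hr/L


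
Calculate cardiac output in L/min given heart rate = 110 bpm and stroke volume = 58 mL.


CO = HR * SV
CO = 110 * 58 / 1000
CO = 6.38 L/min


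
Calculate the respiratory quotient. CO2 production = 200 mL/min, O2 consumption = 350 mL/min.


RQ = VCO2 / VO2
RQ = 200 / 350
RQ = 0.5714


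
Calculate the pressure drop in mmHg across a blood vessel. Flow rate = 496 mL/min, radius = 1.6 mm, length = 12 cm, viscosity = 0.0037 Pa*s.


dP = 8*mu*L*Q / (pi*r^4)
Q = 496 mL/min = 8.26667e-06 m^3/s
dP = 1426.18 Pa = 1426.18 / 133.322 mmHg = 10.7 mmHg


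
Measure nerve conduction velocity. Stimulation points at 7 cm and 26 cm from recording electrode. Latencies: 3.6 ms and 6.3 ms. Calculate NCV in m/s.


Distance = (26 - 7) / 100 = 0.19 m
dt = (6.3 - 3.6) / 1000 = 0.0027 s
NCV = dist / dt = 70.37 m/s


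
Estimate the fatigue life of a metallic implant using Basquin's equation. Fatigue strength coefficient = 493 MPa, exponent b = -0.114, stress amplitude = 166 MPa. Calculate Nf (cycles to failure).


sigma_a = sigma_f' * (2Nf)^b
2Nf = (sigma_a/sigma_f')^(1/b)
2Nf = (166/493)^(1/-0.114)
2Nf = 14022.707
Nf = 7011


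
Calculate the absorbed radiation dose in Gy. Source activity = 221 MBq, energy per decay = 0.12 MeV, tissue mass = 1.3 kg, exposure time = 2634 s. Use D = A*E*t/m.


A = 221 MBq = 2.2100e+08 Bq
E = 0.12 MeV = 1.9224e-14 J
D = A*E*t/m = 2.2100e+08*1.9224e-14*2634/1.3
D = 0.008608 Gy


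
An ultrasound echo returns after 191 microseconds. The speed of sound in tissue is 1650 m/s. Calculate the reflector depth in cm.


depth = c * t / 2
t = 191 us = 1.9100e-04 s
depth = 1650 * 1.9100e-04 / 2
depth = 0.157575 m = 15.7575 cm


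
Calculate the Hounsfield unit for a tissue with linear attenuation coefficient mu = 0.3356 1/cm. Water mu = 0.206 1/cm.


HU = ((mu_tissue - mu_water) / mu_water) * 1000
HU = ((0.3356 - 0.206) / 0.206) * 1000
HU = 629.1


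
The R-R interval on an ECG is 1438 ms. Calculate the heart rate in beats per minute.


HR = 60 / RR_interval(s)
RR = 1438 ms = 1.438 s
HR = 60 / 1.438 = 41.72 bpm


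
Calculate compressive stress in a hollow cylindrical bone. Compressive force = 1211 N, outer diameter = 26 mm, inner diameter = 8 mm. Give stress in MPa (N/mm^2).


A = pi*(r_o^2 - r_i^2)
r_o = 13 mm, r_i = 4 mm
A = 480.664 mm^2
sigma = F/A = 1211 / 480.664
sigma = 2.519 MPa


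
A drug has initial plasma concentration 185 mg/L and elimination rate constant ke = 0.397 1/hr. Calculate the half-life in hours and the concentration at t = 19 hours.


t_half = ln(2) / ke = 0.693147 / 0.397 = 1.746 hr
C(t) = C0 * exp(-ke*t) = 185 * exp(-0.397*19)
C(19) = 0.09801 mg/L


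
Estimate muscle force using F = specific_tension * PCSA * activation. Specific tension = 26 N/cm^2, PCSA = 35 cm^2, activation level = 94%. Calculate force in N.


F = sigma * PCSA * activation
F = 26 * 35 * 0.94
F = 855.4 N


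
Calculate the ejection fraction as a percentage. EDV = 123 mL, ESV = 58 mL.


SV = EDV - ESV = 123 - 58 = 65 mL
EF = SV/EDV * 100 = 65/123 * 100
EF = 52.85%


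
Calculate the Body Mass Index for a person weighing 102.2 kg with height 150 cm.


BMI = weight / height^2
height = 150 cm = 1.5 m
BMI = 102.2 / 1.5^2
BMI = 45.42 kg/m^2


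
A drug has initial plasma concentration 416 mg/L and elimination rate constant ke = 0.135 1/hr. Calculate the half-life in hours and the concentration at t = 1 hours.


t_half = ln(2) / ke = 0.693147 / 0.135 = 5.134 hr
C(t) = C0 * exp(-ke*t) = 416 * exp(-0.135*1)
C(1) = 363.5 mg/L


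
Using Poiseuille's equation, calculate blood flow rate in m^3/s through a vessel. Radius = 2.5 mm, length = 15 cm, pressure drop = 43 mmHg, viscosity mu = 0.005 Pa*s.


Q = pi*r^4*dP / (8*mu*L)
r = 0.0025 m, L = 0.15 m
dP = 43 mmHg = 5732.846 Pa
Q = 1.1725e-04 m^3/s


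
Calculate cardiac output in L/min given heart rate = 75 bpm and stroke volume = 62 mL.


CO = HR * SV
CO = 75 * 62 / 1000
CO = 4.65 L/min


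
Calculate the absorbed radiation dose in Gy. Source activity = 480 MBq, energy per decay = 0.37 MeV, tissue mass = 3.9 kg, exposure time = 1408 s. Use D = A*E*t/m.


A = 480 MBq = 4.8000e+08 Bq
E = 0.37 MeV = 5.9274e-14 J
D = A*E*t/m = 4.8000e+08*5.9274e-14*1408/3.9
D = 0.01027 Gy


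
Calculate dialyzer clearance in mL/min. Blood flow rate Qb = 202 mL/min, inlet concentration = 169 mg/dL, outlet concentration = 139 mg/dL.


K = Qb * (Cb_in - Cb_out) / Cb_in
K = 202 * (169 - 139) / 169
K = 35.86 mL/min


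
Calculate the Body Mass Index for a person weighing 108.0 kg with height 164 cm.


BMI = weight / height^2
height = 164 cm = 1.64 m
BMI = 108.0 / 1.64^2
BMI = 40.15 kg/m^2


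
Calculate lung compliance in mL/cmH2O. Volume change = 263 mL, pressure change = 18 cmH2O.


C = dV / dP
C = 263 / 18
C = 14.61 mL/cmH2O


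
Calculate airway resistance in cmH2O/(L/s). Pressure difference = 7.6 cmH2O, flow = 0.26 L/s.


R = dP / flow
R = 7.6 / 0.26
R = 29.23 cmH2O/(L/s)


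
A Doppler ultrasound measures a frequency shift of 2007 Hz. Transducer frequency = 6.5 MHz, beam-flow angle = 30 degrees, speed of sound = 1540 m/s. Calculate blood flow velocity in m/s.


v = fd * c / (2 * f0 * cos(theta))
v = 2007 * 1540 / (2 * 6.5000e+06 * cos(30))
v = 0.2745 m/s


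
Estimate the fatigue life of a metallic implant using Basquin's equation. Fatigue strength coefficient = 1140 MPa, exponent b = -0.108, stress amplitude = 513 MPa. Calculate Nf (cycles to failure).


sigma_a = sigma_f' * (2Nf)^b
2Nf = (sigma_a/sigma_f')^(1/b)
2Nf = (513/1140)^(1/-0.108)
2Nf = 1625.5309
Nf = 812.8


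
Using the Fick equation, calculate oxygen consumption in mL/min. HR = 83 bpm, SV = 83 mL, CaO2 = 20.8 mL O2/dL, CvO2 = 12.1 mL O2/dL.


CO = HR*SV = 83*83/1000 = 6.889 L/min
a-v O2 diff = 20.8 - 12.1 = 8.7 mL/dL
VO2 = CO * (CaO2-CvO2) * 10 dL/L
VO2 = 6.889 * 8.7 * 10
VO2 = 599.3 mL/min


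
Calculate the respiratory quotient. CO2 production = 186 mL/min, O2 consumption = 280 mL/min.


RQ = VCO2 / VO2
RQ = 186 / 280
RQ = 0.6643


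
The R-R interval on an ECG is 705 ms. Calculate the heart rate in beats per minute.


HR = 60 / RR_interval(s)
RR = 705 ms = 0.705 s
HR = 60 / 0.705 = 85.11 bpm


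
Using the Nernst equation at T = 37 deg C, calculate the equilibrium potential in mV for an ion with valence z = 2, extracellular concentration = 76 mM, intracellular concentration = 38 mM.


E = (RT/(zF)) * ln(C_out/C_in)
T = 37 + 273.15 = 310.15 K
E = (8.314 * 310.15 / (2 * 96485)) * ln(76/38)
E = 9.262 mV


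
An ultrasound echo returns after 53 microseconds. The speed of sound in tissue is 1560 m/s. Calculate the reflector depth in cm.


depth = c * t / 2
t = 53 us = 5.3000e-05 s
depth = 1560 * 5.3000e-05 / 2
depth = 0.04134 m = 4.134 cm


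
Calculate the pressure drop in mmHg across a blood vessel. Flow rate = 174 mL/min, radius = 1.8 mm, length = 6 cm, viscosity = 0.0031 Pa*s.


dP = 8*mu*L*Q / (pi*r^4)
Q = 174 mL/min = 2.9e-06 m^3/s
dP = 130.846 Pa = 130.846 / 133.322 mmHg = 0.9814 mmHg


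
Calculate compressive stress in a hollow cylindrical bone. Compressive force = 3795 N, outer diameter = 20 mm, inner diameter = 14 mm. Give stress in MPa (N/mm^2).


A = pi*(r_o^2 - r_i^2)
r_o = 10 mm, r_i = 7 mm
A = 160.221 mm^2
sigma = F/A = 3795 / 160.221
sigma = 23.69 MPa


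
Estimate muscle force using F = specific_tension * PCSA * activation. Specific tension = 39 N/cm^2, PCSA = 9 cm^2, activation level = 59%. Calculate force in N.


F = sigma * PCSA * activation
F = 39 * 9 * 0.59
F = 207.1 N


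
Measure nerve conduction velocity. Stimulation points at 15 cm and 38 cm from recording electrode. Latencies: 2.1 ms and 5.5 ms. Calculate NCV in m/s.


Distance = (38 - 15) / 100 = 0.23 m
dt = (5.5 - 2.1) / 1000 = 0.0034 s
NCV = dist / dt = 67.65 m/s


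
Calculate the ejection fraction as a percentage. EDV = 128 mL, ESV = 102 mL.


SV = EDV - ESV = 128 - 102 = 26 mL
EF = SV/EDV * 100 = 26/128 * 100
EF = 20.31%


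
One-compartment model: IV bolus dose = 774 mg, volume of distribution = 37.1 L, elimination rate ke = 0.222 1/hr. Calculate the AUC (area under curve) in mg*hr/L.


C0 = Dose/Vd = 774/37.1 = 20.8625 mg/L
AUC = C0/ke = 20.8625/0.222
AUC = 93.98 mg*hr/L


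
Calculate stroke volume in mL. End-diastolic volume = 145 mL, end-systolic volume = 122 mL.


SV = EDV - ESV
SV = 145 - 122
SV = 23 mL


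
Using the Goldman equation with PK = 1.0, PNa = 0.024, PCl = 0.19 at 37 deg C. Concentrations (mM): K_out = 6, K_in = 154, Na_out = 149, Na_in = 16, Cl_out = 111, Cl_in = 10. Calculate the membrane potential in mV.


Vm = (RT/F)*ln((PK*Ko + PNa*Nao + PCl*Cli)/(PK*Ki + PNa*Nai + PCl*Clo))
Numer = 11.476, Denom = 175.474
Vm = -72.89 mV


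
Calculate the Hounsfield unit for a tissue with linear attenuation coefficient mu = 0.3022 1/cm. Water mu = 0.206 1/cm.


HU = ((mu_tissue - mu_water) / mu_water) * 1000
HU = ((0.3022 - 0.206) / 0.206) * 1000
HU = 467


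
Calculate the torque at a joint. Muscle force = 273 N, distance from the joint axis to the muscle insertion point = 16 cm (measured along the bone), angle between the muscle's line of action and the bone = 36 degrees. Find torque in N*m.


Torque = F * d * sin(theta)   (moment arm = d*sin(theta))
d = 16 cm = 0.16 m
Torque = 273 * 0.16 * sin(36)
Torque = 25.67 N*m


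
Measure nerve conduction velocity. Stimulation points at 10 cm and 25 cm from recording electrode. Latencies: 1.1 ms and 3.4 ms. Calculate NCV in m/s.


Distance = (25 - 10) / 100 = 0.15 m
dt = (3.4 - 1.1) / 1000 = 0.0023 s
NCV = dist / dt = 65.22 m/s
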